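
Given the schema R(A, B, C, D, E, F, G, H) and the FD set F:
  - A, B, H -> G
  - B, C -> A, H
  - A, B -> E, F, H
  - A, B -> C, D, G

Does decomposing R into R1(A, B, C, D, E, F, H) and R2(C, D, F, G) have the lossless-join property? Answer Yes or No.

No

R1 ∩ R2 = {C, D, F}; its closure under F is {C, D, F}.
R1 ⊄ {C, D, F} and R2 ⊄ {C, D, F}, so the split is lossy.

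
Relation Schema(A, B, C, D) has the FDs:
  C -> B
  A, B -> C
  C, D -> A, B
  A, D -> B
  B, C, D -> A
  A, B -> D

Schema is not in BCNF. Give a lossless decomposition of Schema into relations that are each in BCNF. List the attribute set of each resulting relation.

{A, C, D}; {B, C}

Candidate keys of the original relation: {A, B}, {A, C}, {A, D}, {C, D}.
{A, B, C, D}: {C} determines {B, C} here but is not a superkey — split on C -> B, giving {B, C} and {A, C, D}.
{B, C} has no BCNF violation.
{A, C, D} has no BCNF violation.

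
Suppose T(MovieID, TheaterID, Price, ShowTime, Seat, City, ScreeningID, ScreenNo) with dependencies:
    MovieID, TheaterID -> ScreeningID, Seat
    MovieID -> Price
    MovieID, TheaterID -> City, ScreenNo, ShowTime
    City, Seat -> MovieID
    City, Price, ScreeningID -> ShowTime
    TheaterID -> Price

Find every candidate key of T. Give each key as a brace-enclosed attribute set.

{City, Seat, TheaterID}, {MovieID, TheaterID}

No FD produces {TheaterID}, so it must be in every candidate key.
{MovieID, TheaterID} is a candidate key since {MovieID, TheaterID}⁺ = {City, MovieID, Price, ScreenNo, ScreeningID, Seat, ShowTime, TheaterID} covers every attribute.
{City, Seat, TheaterID} is a candidate key since {City, Seat, TheaterID}⁺ = {City, MovieID, Price, ScreenNo, ScreeningID, Seat, ShowTime, TheaterID} covers every attribute.
No proper subset of any of these is a key, and no other minimal superkey exists.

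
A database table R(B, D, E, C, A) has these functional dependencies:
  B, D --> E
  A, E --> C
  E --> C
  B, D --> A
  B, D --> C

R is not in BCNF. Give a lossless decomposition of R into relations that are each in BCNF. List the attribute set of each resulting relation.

{A, B, D, E}; {C, E}

Candidate key of the original relation: {B, D}.
Within {A, B, C, D, E}: {A, E}⁺ ∩ {A, B, C, D, E} = {A, C, E}, not the whole set, so A, E --> C violates BCNF; decompose into {A, C, E} and {A, B, D, E}.
Within {A, C, E}: {E}⁺ ∩ {A, C, E} = {C, E}, not the whole set, so E --> C violates BCNF; decompose into {C, E} and {A, E}.
{C, E} is in BCNF.
{A, E} is in BCNF.
{A, B, D, E} is in BCNF.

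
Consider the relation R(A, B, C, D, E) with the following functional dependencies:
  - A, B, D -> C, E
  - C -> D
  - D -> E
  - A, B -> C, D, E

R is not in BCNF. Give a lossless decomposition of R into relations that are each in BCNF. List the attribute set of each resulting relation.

{A, B, C}; {C, D}; {D, E}

Candidate key of the original relation: {A, B}.
Within {A, B, C, D, E}: {C}⁺ ∩ {A, B, C, D, E} = {C, D, E}, not the whole set, so C -> D, E violates BCNF; decompose into {C, D, E} and {A, B, C}.
Within {C, D, E}: {D}⁺ ∩ {C, D, E} = {D, E}, not the whole set, so D -> E violates BCNF; decompose into {D, E} and {C, D}.
{D, E} is in BCNF.
{C, D} is in BCNF.
{A, B, C} is in BCNF.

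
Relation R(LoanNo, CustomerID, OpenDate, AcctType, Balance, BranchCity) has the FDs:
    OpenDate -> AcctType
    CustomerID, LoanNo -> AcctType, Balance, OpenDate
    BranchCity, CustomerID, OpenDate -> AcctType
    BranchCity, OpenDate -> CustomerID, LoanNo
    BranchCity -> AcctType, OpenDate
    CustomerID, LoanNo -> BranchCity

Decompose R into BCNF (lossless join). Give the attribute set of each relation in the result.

{AcctType, OpenDate}; {Balance, BranchCity, CustomerID, LoanNo, OpenDate}

Candidate keys of the original relation: {BranchCity}, {CustomerID, LoanNo}.
In {AcctType, Balance, BranchCity, CustomerID, LoanNo, OpenDate}, {OpenDate} is not a superkey ({OpenDate}⁺ restricted to this set is {AcctType, OpenDate}), so split on OpenDate -> AcctType into {AcctType, OpenDate} and {Balance, BranchCity, CustomerID, LoanNo, OpenDate}.
{AcctType, OpenDate} has no BCNF violation.
{Balance, BranchCity, CustomerID, LoanNo, OpenDate} has no BCNF violation.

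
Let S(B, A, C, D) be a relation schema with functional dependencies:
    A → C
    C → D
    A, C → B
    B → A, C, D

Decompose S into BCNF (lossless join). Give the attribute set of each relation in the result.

{A, B, C}; {C, D}

Candidate keys of the original relation: {A}, {B}.
In {A, B, C, D}, {C} is not a superkey ({C}⁺ restricted to this set is {C, D}), so split on C → D into {C, D} and {A, B, C}.
{C, D} has no BCNF violation.
{A, B, C} has no BCNF violation.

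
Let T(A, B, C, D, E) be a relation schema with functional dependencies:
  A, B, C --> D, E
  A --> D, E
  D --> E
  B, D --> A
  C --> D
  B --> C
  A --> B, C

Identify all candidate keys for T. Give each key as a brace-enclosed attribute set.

{A}⁺ = {A, B, C, D, E}, which is every attribute, so {A} is a candidate key.
{B}⁺ = {A, B, C, D, E}, which is every attribute, so {B} is a candidate key.
These are minimal and exhaustive — every other superkey contains one of them.

{A}, {B}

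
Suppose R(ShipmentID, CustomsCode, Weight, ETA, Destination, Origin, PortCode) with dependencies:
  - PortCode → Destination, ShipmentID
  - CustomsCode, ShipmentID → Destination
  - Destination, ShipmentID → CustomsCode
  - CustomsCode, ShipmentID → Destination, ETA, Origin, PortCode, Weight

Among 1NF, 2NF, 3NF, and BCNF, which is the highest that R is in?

BCNF

Candidate keys: {CustomsCode, ShipmentID}, {Destination, ShipmentID}, {PortCode}. Prime attributes: {CustomsCode, Destination, PortCode, ShipmentID}.
Every FD has a superkey on the left, so the relation is in BCNF.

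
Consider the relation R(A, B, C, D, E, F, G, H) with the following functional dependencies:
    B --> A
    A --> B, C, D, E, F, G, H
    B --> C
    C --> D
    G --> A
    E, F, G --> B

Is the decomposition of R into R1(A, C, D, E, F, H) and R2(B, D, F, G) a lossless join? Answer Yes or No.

No

R1 ∩ R2 = {D, F}; its closure under F is {D, F}.
The closure covers neither R1 nor R2 entirely; the join is not lossless.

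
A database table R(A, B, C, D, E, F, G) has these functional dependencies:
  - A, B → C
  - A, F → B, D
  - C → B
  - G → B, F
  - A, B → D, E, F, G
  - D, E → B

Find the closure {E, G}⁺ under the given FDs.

{B, E, F, G}

Start with {E, G}.
G → B, F applies; add {B, F} → now {B, E, F, G}.
No further FD applies.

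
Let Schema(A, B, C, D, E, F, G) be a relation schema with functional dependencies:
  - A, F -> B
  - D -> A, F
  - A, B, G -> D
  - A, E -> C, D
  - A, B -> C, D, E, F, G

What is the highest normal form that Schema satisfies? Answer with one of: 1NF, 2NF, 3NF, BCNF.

Candidate keys: {A, B}, {A, E}, {A, F}, {D}. Prime attributes: {A, B, D, E, F}.
Every FD has a superkey on the left, so the relation is in BCNF.

BCNF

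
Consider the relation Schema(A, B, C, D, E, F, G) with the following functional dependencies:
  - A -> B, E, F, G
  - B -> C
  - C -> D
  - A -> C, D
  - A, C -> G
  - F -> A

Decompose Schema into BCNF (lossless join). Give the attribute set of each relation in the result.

Candidate keys of the original relation: {A}, {F}.
Within {A, B, C, D, E, F, G}: {B}⁺ ∩ {A, B, C, D, E, F, G} = {B, C, D}, not the whole set, so B -> C, D violates BCNF; decompose into {B, C, D} and {A, B, E, F, G}.
Within {B, C, D}: {C}⁺ ∩ {B, C, D} = {C, D}, not the whole set, so C -> D violates BCNF; decompose into {C, D} and {B, C}.
{C, D} is in BCNF.
{B, C} is in BCNF.
{A, B, E, F, G} is in BCNF.

{A, B, E, F, G}; {B, C}; {C, D}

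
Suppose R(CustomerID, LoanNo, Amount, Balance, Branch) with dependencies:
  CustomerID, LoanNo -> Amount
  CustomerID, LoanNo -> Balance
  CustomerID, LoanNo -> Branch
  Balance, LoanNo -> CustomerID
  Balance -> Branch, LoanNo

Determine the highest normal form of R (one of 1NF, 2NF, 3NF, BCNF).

Candidate keys: {Balance}, {CustomerID, LoanNo}. Prime attributes: {Balance, CustomerID, LoanNo}.
Each dependency's left side is a superkey — BCNF holds.

BCNF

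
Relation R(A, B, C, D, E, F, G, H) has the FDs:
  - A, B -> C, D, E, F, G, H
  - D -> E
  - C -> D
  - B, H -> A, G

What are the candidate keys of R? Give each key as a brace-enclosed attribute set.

Attributes never on any right-hand side: {B} — every candidate key must contain it.
{A, B}⁺ = {A, B, C, D, E, F, G, H}, which is every attribute, so {A, B} is a candidate key.
{B, H}⁺ = {A, B, C, D, E, F, G, H}, which is every attribute, so {B, H} is a candidate key.
Any other superkey properly contains one of these, so there are no further candidate keys.

{A, B}, {B, H}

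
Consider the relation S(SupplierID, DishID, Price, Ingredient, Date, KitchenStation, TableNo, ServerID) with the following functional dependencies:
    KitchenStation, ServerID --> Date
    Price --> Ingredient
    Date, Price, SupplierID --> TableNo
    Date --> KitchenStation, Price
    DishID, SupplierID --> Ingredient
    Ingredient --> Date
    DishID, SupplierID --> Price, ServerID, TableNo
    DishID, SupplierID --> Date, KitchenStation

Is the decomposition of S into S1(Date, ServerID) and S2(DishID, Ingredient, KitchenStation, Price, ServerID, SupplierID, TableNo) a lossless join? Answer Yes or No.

Common attributes: {ServerID}; their closure is {ServerID}.
Neither S1 nor S2 is contained in that closure, so the decomposition is lossy.

No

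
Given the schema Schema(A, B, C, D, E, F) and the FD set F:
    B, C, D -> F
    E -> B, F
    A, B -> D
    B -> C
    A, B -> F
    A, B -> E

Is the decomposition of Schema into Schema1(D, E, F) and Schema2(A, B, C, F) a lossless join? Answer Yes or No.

No

The shared attributes are {F} and {F}⁺ = {F}.
Neither Schema1 nor Schema2 is contained in that closure, so the decomposition is lossy.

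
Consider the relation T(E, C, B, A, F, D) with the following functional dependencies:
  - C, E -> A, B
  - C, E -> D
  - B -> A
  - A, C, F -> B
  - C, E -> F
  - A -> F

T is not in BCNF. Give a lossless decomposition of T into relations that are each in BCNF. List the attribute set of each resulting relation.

{A, B}; {A, F}; {B, C, D, E}

Candidate key of the original relation: {C, E}.
In {A, B, C, D, E, F}, {B} is not a superkey ({B}⁺ restricted to this set is {A, B, F}), so split on B -> A, F into {A, B, F} and {B, C, D, E}.
In {A, B, F}, {A} is not a superkey ({A}⁺ restricted to this set is {A, F}), so split on A -> F into {A, F} and {A, B}.
{A, F}: every determinant is a superkey — BCNF.
{A, B}: every determinant is a superkey — BCNF.
{B, C, D, E}: every determinant is a superkey — BCNF.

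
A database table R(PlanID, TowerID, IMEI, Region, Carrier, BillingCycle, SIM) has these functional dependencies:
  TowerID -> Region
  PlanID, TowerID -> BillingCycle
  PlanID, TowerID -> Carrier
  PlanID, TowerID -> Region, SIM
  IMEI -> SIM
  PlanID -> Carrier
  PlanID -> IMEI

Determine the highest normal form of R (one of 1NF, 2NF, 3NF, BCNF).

Candidate key: {PlanID, TowerID}. Prime attributes: {PlanID, TowerID}.
For TowerID -> Region we have {TowerID}⁺ = {Region, TowerID}; {TowerID} is not a superkey, so BCNF fails.
Because {Region} is non-prime and the left side of TowerID -> Region is not a superkey, the relation is not in 3NF.
Since {PlanID} ⊂ {PlanID, TowerID} and {PlanID}⁺ ⊇ {Carrier, IMEI, SIM} with {Carrier, IMEI, SIM} non-prime, there is a partial dependency; 2NF fails.

1NF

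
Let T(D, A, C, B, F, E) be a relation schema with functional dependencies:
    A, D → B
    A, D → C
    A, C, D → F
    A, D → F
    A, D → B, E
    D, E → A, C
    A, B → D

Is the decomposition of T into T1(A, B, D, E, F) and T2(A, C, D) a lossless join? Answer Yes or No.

Yes

T1 ∩ T2 = {A, D}; its closure under F is {A, B, C, D, E, F}.
Since T1 ⊆ {A, B, C, D, E, F}, the intersection is a superkey of T1; the decomposition is lossless.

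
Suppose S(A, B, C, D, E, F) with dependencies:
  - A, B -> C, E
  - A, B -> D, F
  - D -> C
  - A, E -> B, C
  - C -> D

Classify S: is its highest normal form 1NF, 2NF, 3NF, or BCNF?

Candidate keys: {A, B}, {A, E}. Prime attributes: {A, B, E}.
D -> C: {D}⁺ = {C, D}, which is not all of the attributes, so the left side is not a superkey — BCNF is violated.
D -> C determines the non-prime attribute {C} from a non-superkey — 3NF is violated.
No proper subset of a key has a non-prime attribute in its closure, so there is no partial dependency; 2NF holds.

2NF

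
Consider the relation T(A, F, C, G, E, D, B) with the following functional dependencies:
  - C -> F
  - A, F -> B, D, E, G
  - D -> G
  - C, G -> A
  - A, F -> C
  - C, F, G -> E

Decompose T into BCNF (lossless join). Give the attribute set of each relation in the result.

{A, B, C, D, E}; {C, F}; {D, G}

Candidate keys of the original relation: {A, C}, {A, F}, {C, D}, {C, G}.
In {A, B, C, D, E, F, G}, {C} is not a superkey ({C}⁺ restricted to this set is {C, F}), so split on C -> F into {C, F} and {A, B, C, D, E, G}.
{C, F}: every determinant is a superkey — BCNF.
In {A, B, C, D, E, G}, {D} is not a superkey ({D}⁺ restricted to this set is {D, G}), so split on D -> G into {D, G} and {A, B, C, D, E}.
{D, G}: every determinant is a superkey — BCNF.
{A, B, C, D, E}: every determinant is a superkey — BCNF.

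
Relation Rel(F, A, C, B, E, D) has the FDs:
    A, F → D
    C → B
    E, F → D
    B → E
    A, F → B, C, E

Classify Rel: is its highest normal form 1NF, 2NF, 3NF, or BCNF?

Candidate key: {A, F}. Prime attributes: {A, F}.
C → B: {C}⁺ = {B, C, E}, which is not all of the attributes, so the left side is not a superkey — BCNF is violated.
Because {B} is non-prime and the left side of C → B is not a superkey, the relation is not in 3NF.
Checking every proper subset of each key, none determines a non-prime attribute — 2NF is satisfied.

2NF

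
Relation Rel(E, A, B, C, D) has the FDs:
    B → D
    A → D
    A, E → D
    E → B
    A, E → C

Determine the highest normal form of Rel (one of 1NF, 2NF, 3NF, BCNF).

1NF

Candidate key: {A, E}. Prime attributes: {A, E}.
B → D breaks BCNF: {B}⁺ = {B, D}, so {B} is not a superkey.
B → D has non-prime {D} on the right and a non-superkey on the left, so 3NF fails.
{A} is a proper subset of the key {A, E}, and {A}⁺ contains the non-prime attribute {D} — a partial dependency, so 2NF is violated.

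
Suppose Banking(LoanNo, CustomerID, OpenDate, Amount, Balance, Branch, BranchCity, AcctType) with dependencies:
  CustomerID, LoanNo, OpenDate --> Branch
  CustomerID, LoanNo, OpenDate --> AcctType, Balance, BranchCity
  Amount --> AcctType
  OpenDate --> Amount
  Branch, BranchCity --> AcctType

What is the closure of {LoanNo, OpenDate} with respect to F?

{AcctType, Amount, LoanNo, OpenDate}

Start with {LoanNo, OpenDate}.
OpenDate --> Amount applies; add {Amount} → now {Amount, LoanNo, OpenDate}.
Amount --> AcctType applies; add {AcctType} → now {AcctType, Amount, LoanNo, OpenDate}.
No further FD applies.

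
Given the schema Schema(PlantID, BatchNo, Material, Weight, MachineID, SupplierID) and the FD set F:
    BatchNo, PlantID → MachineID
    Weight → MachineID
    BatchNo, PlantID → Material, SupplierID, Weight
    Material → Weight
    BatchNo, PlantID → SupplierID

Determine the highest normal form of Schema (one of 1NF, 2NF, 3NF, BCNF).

2NF

Candidate key: {BatchNo, PlantID}. Prime attributes: {BatchNo, PlantID}.
Weight → MachineID breaks BCNF: {Weight}⁺ = {MachineID, Weight}, so {Weight} is not a superkey.
Because {MachineID} is non-prime and the left side of Weight → MachineID is not a superkey, the relation is not in 3NF.
Checking every proper subset of each key, none determines a non-prime attribute — 2NF is satisfied.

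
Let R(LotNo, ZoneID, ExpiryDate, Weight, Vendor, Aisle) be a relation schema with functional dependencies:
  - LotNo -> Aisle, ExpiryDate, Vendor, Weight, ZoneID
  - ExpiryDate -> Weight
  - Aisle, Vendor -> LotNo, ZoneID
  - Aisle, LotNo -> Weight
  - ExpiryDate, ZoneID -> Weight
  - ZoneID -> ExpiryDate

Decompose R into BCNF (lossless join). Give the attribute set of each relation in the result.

{Aisle, LotNo, Vendor, ZoneID}; {ExpiryDate, Weight}; {ExpiryDate, ZoneID}

Candidate keys of the original relation: {Aisle, Vendor}, {LotNo}.
In {Aisle, ExpiryDate, LotNo, Vendor, Weight, ZoneID}, {ExpiryDate} is not a superkey ({ExpiryDate}⁺ restricted to this set is {ExpiryDate, Weight}), so split on ExpiryDate -> Weight into {ExpiryDate, Weight} and {Aisle, ExpiryDate, LotNo, Vendor, ZoneID}.
{ExpiryDate, Weight} is in BCNF.
In {Aisle, ExpiryDate, LotNo, Vendor, ZoneID}, {ZoneID} is not a superkey ({ZoneID}⁺ restricted to this set is {ExpiryDate, ZoneID}), so split on ZoneID -> ExpiryDate into {ExpiryDate, ZoneID} and {Aisle, LotNo, Vendor, ZoneID}.
{ExpiryDate, ZoneID} is in BCNF.
{Aisle, LotNo, Vendor, ZoneID} is in BCNF.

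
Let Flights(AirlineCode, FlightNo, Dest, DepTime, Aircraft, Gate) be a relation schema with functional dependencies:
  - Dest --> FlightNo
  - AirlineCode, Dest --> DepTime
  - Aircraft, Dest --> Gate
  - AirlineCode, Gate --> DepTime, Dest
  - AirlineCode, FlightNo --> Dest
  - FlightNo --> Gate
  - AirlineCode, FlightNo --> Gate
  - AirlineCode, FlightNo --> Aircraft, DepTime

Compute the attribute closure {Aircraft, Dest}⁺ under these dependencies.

Start with {Aircraft, Dest}.
Dest --> FlightNo applies; add {FlightNo} → now {Aircraft, Dest, FlightNo}.
Aircraft, Dest --> Gate applies; add {Gate} → now {Aircraft, Dest, FlightNo, Gate}.
No further FD applies.

{Aircraft, Dest, FlightNo, Gate}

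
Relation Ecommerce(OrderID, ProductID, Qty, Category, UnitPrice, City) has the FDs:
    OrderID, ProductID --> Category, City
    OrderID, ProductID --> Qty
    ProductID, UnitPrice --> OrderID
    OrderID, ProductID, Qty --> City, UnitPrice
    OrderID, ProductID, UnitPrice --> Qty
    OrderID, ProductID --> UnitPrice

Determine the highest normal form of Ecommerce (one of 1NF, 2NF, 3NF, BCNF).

Candidate keys: {OrderID, ProductID}, {ProductID, UnitPrice}. Prime attributes: {OrderID, ProductID, UnitPrice}.
Each dependency's left side is a superkey — BCNF holds.

BCNF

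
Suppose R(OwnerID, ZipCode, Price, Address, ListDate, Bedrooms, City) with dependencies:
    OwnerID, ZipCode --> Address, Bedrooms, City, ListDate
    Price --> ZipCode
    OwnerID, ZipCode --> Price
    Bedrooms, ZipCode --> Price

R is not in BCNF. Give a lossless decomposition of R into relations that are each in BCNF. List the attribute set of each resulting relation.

Candidate keys of the original relation: {OwnerID, Price}, {OwnerID, ZipCode}.
Within {Address, Bedrooms, City, ListDate, OwnerID, Price, ZipCode}: {Price}⁺ ∩ {Address, Bedrooms, City, ListDate, OwnerID, Price, ZipCode} = {Price, ZipCode}, not the whole set, so Price --> ZipCode violates BCNF; decompose into {Price, ZipCode} and {Address, Bedrooms, City, ListDate, OwnerID, Price}.
{Price, ZipCode} is in BCNF.
{Address, Bedrooms, City, ListDate, OwnerID, Price} is in BCNF.

{Address, Bedrooms, City, ListDate, OwnerID, Price}; {Price, ZipCode}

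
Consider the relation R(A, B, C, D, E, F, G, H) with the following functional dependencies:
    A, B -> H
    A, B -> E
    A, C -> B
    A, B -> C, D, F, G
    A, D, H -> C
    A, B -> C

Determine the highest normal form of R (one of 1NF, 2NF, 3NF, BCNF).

BCNF

Candidate keys: {A, B}, {A, C}, {A, D, H}. Prime attributes: {A, B, C, D, H}.
Every FD has a superkey on the left, so the relation is in BCNF.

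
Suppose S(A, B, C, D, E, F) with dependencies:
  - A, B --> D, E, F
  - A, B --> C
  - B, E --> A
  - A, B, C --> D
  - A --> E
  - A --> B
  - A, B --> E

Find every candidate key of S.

{A}, {B, E}

{A} is a candidate key since {A}⁺ = {A, B, C, D, E, F} covers every attribute.
{B, E} is a candidate key since {B, E}⁺ = {A, B, C, D, E, F} covers every attribute.
No proper subset of any of these is a key, and no other minimal superkey exists.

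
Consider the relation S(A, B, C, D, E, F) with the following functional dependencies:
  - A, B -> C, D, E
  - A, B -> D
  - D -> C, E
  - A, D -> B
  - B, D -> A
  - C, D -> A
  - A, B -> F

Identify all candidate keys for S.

{A, B}, {D}

Closure of {D} is {A, B, C, D, E, F}, the whole schema; {D} is a candidate key.
Closure of {A, B} is {A, B, C, D, E, F}, the whole schema; {A, B} is a candidate key.
Any other superkey properly contains one of these, so there are no further candidate keys.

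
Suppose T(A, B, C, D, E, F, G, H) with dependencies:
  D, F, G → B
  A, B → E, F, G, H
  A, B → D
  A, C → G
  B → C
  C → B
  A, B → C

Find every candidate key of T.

{A, B}, {A, C}, {A, D, F, G}

No FD produces {A}, so it must be in every candidate key.
Closure of {A, B} is {A, B, C, D, E, F, G, H}, the whole schema; {A, B} is a candidate key.
Closure of {A, C} is {A, B, C, D, E, F, G, H}, the whole schema; {A, C} is a candidate key.
Closure of {A, D, F, G} is {A, B, C, D, E, F, G, H}, the whole schema; {A, D, F, G} is a candidate key.
Any other superkey properly contains one of these, so there are no further candidate keys.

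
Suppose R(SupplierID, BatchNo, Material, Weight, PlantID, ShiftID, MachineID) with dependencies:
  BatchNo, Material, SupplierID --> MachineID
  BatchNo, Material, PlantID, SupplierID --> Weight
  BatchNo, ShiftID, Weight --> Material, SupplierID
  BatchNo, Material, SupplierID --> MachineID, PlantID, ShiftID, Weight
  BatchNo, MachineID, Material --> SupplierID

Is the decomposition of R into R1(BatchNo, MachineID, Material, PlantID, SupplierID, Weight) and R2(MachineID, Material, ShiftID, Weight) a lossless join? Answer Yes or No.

No

Common attributes: {MachineID, Material, Weight}; their closure is {MachineID, Material, Weight}.
The closure covers neither R1 nor R2 entirely; the join is not lossless.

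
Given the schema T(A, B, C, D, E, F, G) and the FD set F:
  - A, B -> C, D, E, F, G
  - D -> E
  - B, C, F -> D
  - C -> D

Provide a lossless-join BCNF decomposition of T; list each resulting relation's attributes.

{A, B, C, F, G}; {C, D}; {D, E}

Candidate key of the original relation: {A, B}.
{A, B, C, D, E, F, G}: {D} determines {D, E} here but is not a superkey — split on D -> E, giving {D, E} and {A, B, C, D, F, G}.
{D, E} has no BCNF violation.
{A, B, C, D, F, G}: {B, C, F} determines {B, C, D, F} here but is not a superkey — split on B, C, F -> D, giving {B, C, D, F} and {A, B, C, F, G}.
{B, C, D, F}: {C} determines {C, D} here but is not a superkey — split on C -> D, giving {C, D} and {B, C, F}.
{C, D} has no BCNF violation.
{B, C, F} has no BCNF violation.
{A, B, C, F, G} has no BCNF violation.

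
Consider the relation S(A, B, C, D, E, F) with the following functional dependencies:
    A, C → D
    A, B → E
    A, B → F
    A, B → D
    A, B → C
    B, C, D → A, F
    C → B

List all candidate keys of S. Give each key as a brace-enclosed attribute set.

{A, B}⁺ = {A, B, C, D, E, F}, which is every attribute, so {A, B} is a candidate key.
{A, C}⁺ = {A, B, C, D, E, F}, which is every attribute, so {A, C} is a candidate key.
{C, D}⁺ = {A, B, C, D, E, F}, which is every attribute, so {C, D} is a candidate key.
No proper subset of any of these is a key, and no other minimal superkey exists.

{A, B}, {A, C}, {C, D}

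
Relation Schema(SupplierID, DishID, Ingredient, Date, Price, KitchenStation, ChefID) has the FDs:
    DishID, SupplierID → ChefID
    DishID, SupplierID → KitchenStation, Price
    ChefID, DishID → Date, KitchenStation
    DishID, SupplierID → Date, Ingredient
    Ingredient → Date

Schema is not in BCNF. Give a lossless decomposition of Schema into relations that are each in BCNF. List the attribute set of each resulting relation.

Candidate key of the original relation: {DishID, SupplierID}.
In {ChefID, Date, DishID, Ingredient, KitchenStation, Price, SupplierID}, {ChefID, DishID} is not a superkey ({ChefID, DishID}⁺ restricted to this set is {ChefID, Date, DishID, KitchenStation}), so split on ChefID, DishID → Date, KitchenStation into {ChefID, Date, DishID, KitchenStation} and {ChefID, DishID, Ingredient, Price, SupplierID}.
{ChefID, Date, DishID, KitchenStation} is in BCNF.
{ChefID, DishID, Ingredient, Price, SupplierID} is in BCNF.

{ChefID, Date, DishID, KitchenStation}; {ChefID, DishID, Ingredient, Price, SupplierID}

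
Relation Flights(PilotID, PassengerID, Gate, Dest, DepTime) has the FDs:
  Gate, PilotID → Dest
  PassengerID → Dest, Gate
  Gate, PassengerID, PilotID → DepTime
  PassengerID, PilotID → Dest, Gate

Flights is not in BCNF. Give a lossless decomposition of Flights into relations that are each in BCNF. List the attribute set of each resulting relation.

{DepTime, PassengerID, PilotID}; {Dest, Gate, PilotID}; {Gate, PassengerID}

Candidate key of the original relation: {PassengerID, PilotID}.
Within {DepTime, Dest, Gate, PassengerID, PilotID}: {Gate, PilotID}⁺ ∩ {DepTime, Dest, Gate, PassengerID, PilotID} = {Dest, Gate, PilotID}, not the whole set, so Gate, PilotID → Dest violates BCNF; decompose into {Dest, Gate, PilotID} and {DepTime, Gate, PassengerID, PilotID}.
{Dest, Gate, PilotID} has no BCNF violation.
Within {DepTime, Gate, PassengerID, PilotID}: {PassengerID}⁺ ∩ {DepTime, Gate, PassengerID, PilotID} = {Gate, PassengerID}, not the whole set, so PassengerID → Gate violates BCNF; decompose into {Gate, PassengerID} and {DepTime, PassengerID, PilotID}.
{Gate, PassengerID} has no BCNF violation.
{DepTime, PassengerID, PilotID} has no BCNF violation.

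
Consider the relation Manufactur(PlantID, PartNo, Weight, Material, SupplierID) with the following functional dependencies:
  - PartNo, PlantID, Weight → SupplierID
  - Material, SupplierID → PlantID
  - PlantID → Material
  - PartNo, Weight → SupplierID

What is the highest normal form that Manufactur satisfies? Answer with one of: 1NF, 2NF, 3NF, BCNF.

1NF

Candidate keys: {Material, PartNo, Weight}, {PartNo, PlantID, Weight}. Prime attributes: {Material, PartNo, PlantID, Weight}.
Material, SupplierID → PlantID breaks BCNF: {Material, SupplierID}⁺ = {Material, PlantID, SupplierID}, so {Material, SupplierID} is not a superkey.
Because {SupplierID} is non-prime and the left side of PartNo, Weight → SupplierID is not a superkey, the relation is not in 3NF.
Since {PartNo, Weight} ⊂ {Material, PartNo, Weight} and {PartNo, Weight}⁺ ⊇ {SupplierID} with {SupplierID} non-prime, there is a partial dependency; 2NF fails.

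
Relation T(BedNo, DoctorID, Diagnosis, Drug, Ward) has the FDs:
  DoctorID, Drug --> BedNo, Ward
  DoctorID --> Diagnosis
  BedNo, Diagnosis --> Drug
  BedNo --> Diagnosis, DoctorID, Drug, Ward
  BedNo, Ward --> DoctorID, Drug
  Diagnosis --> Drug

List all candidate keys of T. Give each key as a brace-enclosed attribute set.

{BedNo}⁺ = {BedNo, Diagnosis, DoctorID, Drug, Ward}, which is every attribute, so {BedNo} is a candidate key.
{DoctorID}⁺ = {BedNo, Diagnosis, DoctorID, Drug, Ward}, which is every attribute, so {DoctorID} is a candidate key.
No proper subset of any of these is a key, and no other minimal superkey exists.

{BedNo}, {DoctorID}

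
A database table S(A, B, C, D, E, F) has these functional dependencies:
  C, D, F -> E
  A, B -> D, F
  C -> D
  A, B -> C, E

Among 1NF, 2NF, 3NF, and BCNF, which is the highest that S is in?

Candidate key: {A, B}. Prime attributes: {A, B}.
For C, D, F -> E we have {C, D, F}⁺ = {C, D, E, F}; {C, D, F} is not a superkey, so BCNF fails.
C, D, F -> E determines the non-prime attribute {E} from a non-superkey — 3NF is violated.
Checking every proper subset of each key, none determines a non-prime attribute — 2NF is satisfied.

2NF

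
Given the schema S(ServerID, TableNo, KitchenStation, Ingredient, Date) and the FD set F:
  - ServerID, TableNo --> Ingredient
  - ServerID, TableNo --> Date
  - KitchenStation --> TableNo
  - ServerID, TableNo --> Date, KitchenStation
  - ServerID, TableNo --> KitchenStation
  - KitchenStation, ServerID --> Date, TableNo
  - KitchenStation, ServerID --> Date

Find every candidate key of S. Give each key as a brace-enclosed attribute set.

{KitchenStation, ServerID}, {ServerID, TableNo}

{ServerID} never appears on the right of any FD, so every key must include it.
{KitchenStation, ServerID} is a candidate key since {KitchenStation, ServerID}⁺ = {Date, Ingredient, KitchenStation, ServerID, TableNo} covers every attribute.
{ServerID, TableNo} is a candidate key since {ServerID, TableNo}⁺ = {Date, Ingredient, KitchenStation, ServerID, TableNo} covers every attribute.
These are minimal and exhaustive — every other superkey contains one of them.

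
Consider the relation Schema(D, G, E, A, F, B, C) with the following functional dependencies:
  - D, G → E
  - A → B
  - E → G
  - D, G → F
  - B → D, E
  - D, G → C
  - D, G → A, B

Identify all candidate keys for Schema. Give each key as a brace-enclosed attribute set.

Closure of {A} is {A, B, C, D, E, F, G}, the whole schema; {A} is a candidate key.
Closure of {B} is {A, B, C, D, E, F, G}, the whole schema; {B} is a candidate key.
Closure of {D, E} is {A, B, C, D, E, F, G}, the whole schema; {D, E} is a candidate key.
Closure of {D, G} is {A, B, C, D, E, F, G}, the whole schema; {D, G} is a candidate key.
No proper subset of any of these is a key, and no other minimal superkey exists.

{A}, {B}, {D, E}, {D, G}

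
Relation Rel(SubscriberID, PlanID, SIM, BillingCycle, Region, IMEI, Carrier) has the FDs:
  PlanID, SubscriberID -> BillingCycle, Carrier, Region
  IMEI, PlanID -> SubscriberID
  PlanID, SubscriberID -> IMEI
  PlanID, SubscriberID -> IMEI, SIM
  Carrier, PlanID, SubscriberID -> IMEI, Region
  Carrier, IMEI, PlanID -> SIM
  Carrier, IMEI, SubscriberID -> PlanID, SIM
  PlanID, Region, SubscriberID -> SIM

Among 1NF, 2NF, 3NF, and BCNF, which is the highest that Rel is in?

Candidate keys: {Carrier, IMEI, SubscriberID}, {IMEI, PlanID}, {PlanID, SubscriberID}. Prime attributes: {Carrier, IMEI, PlanID, SubscriberID}.
Every FD has a superkey on the left, so the relation is in BCNF.

BCNF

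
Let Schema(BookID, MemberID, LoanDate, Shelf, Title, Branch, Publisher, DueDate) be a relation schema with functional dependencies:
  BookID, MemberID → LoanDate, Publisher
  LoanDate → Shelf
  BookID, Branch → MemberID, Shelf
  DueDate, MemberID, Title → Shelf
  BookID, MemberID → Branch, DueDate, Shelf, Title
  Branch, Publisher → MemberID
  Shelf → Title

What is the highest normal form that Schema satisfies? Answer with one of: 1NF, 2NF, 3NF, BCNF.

2NF

Candidate keys: {BookID, Branch}, {BookID, MemberID}. Prime attributes: {BookID, Branch, MemberID}.
LoanDate → Shelf: {LoanDate}⁺ = {LoanDate, Shelf, Title}, which is not all of the attributes, so the left side is not a superkey — BCNF is violated.
LoanDate → Shelf determines the non-prime attribute {Shelf} from a non-superkey — 3NF is violated.
No proper subset of a key has a non-prime attribute in its closure, so there is no partial dependency; 2NF holds.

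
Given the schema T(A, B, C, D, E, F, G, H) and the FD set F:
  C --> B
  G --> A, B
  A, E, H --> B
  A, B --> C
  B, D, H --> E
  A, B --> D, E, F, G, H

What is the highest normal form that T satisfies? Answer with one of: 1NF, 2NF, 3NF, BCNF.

3NF

Candidate keys: {A, B}, {A, C}, {A, E, H}, {G}. Prime attributes: {A, B, C, E, G, H}.
For C --> B we have {C}⁺ = {B, C}; {C} is not a superkey, so BCNF fails.
Its right-hand attributes {B} are all prime, as are those of every other non-superkey FD — the relation is in 3NF.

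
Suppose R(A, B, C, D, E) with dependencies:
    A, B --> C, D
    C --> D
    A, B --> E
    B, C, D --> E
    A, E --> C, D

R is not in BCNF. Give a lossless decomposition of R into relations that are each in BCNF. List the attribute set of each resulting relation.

Candidate key of the original relation: {A, B}.
In {A, B, C, D, E}, {C} is not a superkey ({C}⁺ restricted to this set is {C, D}), so split on C --> D into {C, D} and {A, B, C, E}.
{C, D}: every determinant is a superkey — BCNF.
In {A, B, C, E}, {A, E} is not a superkey ({A, E}⁺ restricted to this set is {A, C, E}), so split on A, E --> C into {A, C, E} and {A, B, E}.
{A, C, E}: every determinant is a superkey — BCNF.
{A, B, E}: every determinant is a superkey — BCNF.

{A, B, E}; {A, C, E}; {C, D}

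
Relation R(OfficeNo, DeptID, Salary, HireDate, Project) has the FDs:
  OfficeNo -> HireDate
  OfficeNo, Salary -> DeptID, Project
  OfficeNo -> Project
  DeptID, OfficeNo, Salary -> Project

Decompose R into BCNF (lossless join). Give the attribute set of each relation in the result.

{DeptID, OfficeNo, Salary}; {HireDate, OfficeNo, Project}

Candidate key of the original relation: {OfficeNo, Salary}.
In {DeptID, HireDate, OfficeNo, Project, Salary}, {OfficeNo} is not a superkey ({OfficeNo}⁺ restricted to this set is {HireDate, OfficeNo, Project}), so split on OfficeNo -> HireDate, Project into {HireDate, OfficeNo, Project} and {DeptID, OfficeNo, Salary}.
{HireDate, OfficeNo, Project} is in BCNF.
{DeptID, OfficeNo, Salary} is in BCNF.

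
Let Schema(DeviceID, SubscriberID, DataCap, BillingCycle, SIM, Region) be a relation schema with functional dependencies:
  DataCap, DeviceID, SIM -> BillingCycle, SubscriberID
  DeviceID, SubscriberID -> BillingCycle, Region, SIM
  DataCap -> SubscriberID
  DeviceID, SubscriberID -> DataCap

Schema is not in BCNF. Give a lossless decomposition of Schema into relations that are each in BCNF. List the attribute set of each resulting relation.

{BillingCycle, DataCap, DeviceID, Region, SIM}; {DataCap, SubscriberID}

Candidate keys of the original relation: {DataCap, DeviceID}, {DeviceID, SubscriberID}.
Within {BillingCycle, DataCap, DeviceID, Region, SIM, SubscriberID}: {DataCap}⁺ ∩ {BillingCycle, DataCap, DeviceID, Region, SIM, SubscriberID} = {DataCap, SubscriberID}, not the whole set, so DataCap -> SubscriberID violates BCNF; decompose into {DataCap, SubscriberID} and {BillingCycle, DataCap, DeviceID, Region, SIM}.
{DataCap, SubscriberID} has no BCNF violation.
{BillingCycle, DataCap, DeviceID, Region, SIM} has no BCNF violation.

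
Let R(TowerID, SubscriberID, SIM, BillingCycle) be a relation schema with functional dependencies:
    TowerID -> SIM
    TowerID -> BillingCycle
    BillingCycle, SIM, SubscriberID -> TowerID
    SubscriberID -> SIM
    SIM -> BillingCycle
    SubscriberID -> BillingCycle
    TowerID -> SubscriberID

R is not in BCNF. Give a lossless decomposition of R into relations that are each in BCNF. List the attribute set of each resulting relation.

Candidate keys of the original relation: {SubscriberID}, {TowerID}.
{BillingCycle, SIM, SubscriberID, TowerID}: {SIM} determines {BillingCycle, SIM} here but is not a superkey — split on SIM -> BillingCycle, giving {BillingCycle, SIM} and {SIM, SubscriberID, TowerID}.
{BillingCycle, SIM} has no BCNF violation.
{SIM, SubscriberID, TowerID} has no BCNF violation.

{BillingCycle, SIM}; {SIM, SubscriberID, TowerID}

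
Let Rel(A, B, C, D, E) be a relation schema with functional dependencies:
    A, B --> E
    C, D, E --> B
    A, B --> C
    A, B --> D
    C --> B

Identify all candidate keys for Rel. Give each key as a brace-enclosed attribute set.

{A, B}, {A, C}

{A} never appears on the right of any FD, so every key must include it.
{A, B}⁺ = {A, B, C, D, E}, which is every attribute, so {A, B} is a candidate key.
{A, C}⁺ = {A, B, C, D, E}, which is every attribute, so {A, C} is a candidate key.
These are minimal and exhaustive — every other superkey contains one of them.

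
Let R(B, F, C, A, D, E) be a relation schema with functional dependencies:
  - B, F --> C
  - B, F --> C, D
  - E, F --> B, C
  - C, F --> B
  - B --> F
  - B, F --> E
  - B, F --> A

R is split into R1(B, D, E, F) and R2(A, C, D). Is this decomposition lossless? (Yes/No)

The shared attributes are {D} and {D}⁺ = {D}.
R1 ⊄ {D} and R2 ⊄ {D}, so the split is lossy.

No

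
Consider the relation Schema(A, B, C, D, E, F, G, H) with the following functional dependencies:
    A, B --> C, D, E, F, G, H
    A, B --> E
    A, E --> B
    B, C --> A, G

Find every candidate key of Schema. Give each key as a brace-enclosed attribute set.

{A, B}⁺ = {A, B, C, D, E, F, G, H}, which is every attribute, so {A, B} is a candidate key.
{A, E}⁺ = {A, B, C, D, E, F, G, H}, which is every attribute, so {A, E} is a candidate key.
{B, C}⁺ = {A, B, C, D, E, F, G, H}, which is every attribute, so {B, C} is a candidate key.
These are minimal and exhaustive — every other superkey contains one of them.

{A, B}, {A, E}, {B, C}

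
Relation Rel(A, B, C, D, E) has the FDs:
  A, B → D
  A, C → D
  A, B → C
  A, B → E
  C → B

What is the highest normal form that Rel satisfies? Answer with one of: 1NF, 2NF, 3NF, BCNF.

3NF

Candidate keys: {A, B}, {A, C}. Prime attributes: {A, B, C}.
C → B breaks BCNF: {C}⁺ = {B, C}, so {C} is not a superkey.
Its right-hand attributes {B} are all prime, as are those of every other non-superkey FD — the relation is in 3NF.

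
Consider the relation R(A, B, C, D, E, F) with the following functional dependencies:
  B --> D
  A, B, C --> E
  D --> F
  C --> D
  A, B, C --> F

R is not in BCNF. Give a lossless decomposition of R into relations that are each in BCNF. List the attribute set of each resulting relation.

{A, B, C, E}; {B, D}; {D, F}

Candidate key of the original relation: {A, B, C}.
{A, B, C, D, E, F}: {B} determines {B, D, F} here but is not a superkey — split on B --> D, F, giving {B, D, F} and {A, B, C, E}.
{B, D, F}: {D} determines {D, F} here but is not a superkey — split on D --> F, giving {D, F} and {B, D}.
{D, F}: every determinant is a superkey — BCNF.
{B, D}: every determinant is a superkey — BCNF.
{A, B, C, E}: every determinant is a superkey — BCNF.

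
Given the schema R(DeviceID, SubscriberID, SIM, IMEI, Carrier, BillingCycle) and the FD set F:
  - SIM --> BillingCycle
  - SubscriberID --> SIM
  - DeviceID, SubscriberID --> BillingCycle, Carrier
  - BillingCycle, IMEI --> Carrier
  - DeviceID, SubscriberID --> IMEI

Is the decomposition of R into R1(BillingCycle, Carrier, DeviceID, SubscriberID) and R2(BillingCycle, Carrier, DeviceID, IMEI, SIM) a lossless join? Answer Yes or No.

Common attributes: {BillingCycle, Carrier, DeviceID}; their closure is {BillingCycle, Carrier, DeviceID}.
R1 ⊄ {BillingCycle, Carrier, DeviceID} and R2 ⊄ {BillingCycle, Carrier, DeviceID}, so the split is lossy.

No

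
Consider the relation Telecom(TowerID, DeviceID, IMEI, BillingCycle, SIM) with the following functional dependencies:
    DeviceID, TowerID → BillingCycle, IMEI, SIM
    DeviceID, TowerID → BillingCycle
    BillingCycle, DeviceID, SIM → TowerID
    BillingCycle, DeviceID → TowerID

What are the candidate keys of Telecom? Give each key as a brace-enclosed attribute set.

{BillingCycle, DeviceID}, {DeviceID, TowerID}

No FD produces {DeviceID}, so it must be in every candidate key.
{BillingCycle, DeviceID}⁺ = {BillingCycle, DeviceID, IMEI, SIM, TowerID} — all of the relation — so {BillingCycle, DeviceID} is a candidate key.
{DeviceID, TowerID}⁺ = {BillingCycle, DeviceID, IMEI, SIM, TowerID} — all of the relation — so {DeviceID, TowerID} is a candidate key.
Any other superkey properly contains one of these, so there are no further candidate keys.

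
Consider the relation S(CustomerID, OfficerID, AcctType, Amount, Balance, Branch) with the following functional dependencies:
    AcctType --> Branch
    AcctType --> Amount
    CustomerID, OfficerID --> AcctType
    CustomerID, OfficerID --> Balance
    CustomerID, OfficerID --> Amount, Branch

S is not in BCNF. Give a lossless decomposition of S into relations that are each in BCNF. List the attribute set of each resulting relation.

{AcctType, Amount, Branch}; {AcctType, Balance, CustomerID, OfficerID}

Candidate key of the original relation: {CustomerID, OfficerID}.
In {AcctType, Amount, Balance, Branch, CustomerID, OfficerID}, {AcctType} is not a superkey ({AcctType}⁺ restricted to this set is {AcctType, Amount, Branch}), so split on AcctType --> Amount, Branch into {AcctType, Amount, Branch} and {AcctType, Balance, CustomerID, OfficerID}.
{AcctType, Amount, Branch}: every determinant is a superkey — BCNF.
{AcctType, Balance, CustomerID, OfficerID}: every determinant is a superkey — BCNF.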